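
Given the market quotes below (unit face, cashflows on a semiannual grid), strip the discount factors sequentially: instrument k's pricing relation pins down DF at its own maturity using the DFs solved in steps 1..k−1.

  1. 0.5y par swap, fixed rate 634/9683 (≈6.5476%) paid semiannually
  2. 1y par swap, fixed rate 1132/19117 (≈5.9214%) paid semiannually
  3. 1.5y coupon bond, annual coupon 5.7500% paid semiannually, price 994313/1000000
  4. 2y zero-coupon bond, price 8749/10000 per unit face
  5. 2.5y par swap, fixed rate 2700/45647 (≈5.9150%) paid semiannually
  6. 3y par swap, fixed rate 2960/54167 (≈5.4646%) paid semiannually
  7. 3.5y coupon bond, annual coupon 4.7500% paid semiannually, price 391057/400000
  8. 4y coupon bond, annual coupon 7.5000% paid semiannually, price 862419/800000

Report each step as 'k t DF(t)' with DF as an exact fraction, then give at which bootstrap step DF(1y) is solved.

step 1 [0.5y] swap r/2=317/9683: DF=(1 − 317/9683·(0))/(1+317/9683) = 9683/10000 ≈ 0.968300
step 2 [1y] swap r/2=566/19117: DF=(1 − 566/19117·(0.968300))/(1+566/19117) = 4717/5000 ≈ 0.943400
step 3 [1.5y] bond c/2=23/800: DF=(994313/1000000 − 23/800·(0.968300+0.943400))/(1+23/800) = 9131/10000 ≈ 0.913100
step 4 [2y] zero: DF = P = 8749/10000 ≈ 0.874900
step 5 [2.5y] swap r/2=1350/45647: DF=(1 − 1350/45647·(0.968300+0.943400+0.913100+0.874900))/(1+1350/45647) = 173/200 ≈ 0.865000
step 6 [3y] swap r/2=1480/54167: DF=(1 − 1480/54167·(0.968300+0.943400+0.913100+0.874900+0.865000))/(1+1480/54167) = 213/250 ≈ 0.852000
step 7 [3.5y] bond c/2=19/800: DF=(391057/400000 − 19/800·(0.968300+0.943400+0.913100+0.874900+0.865000+0.852000))/(1+19/800) = 8293/10000 ≈ 0.829300
step 8 [4y] bond c/2=3/80: DF=(862419/800000 − 3/80·(0.968300+0.943400+0.913100+0.874900+0.865000+0.852000+0.829300))/(1+3/80) = 8133/10000 ≈ 0.813300

1 1/2 9683/10000
2 1 4717/5000
3 3/2 9131/10000
4 2 8749/10000
5 5/2 173/200
6 3 213/250
7 7/2 8293/10000
8 4 8133/10000
DF(1y) is solved at step 2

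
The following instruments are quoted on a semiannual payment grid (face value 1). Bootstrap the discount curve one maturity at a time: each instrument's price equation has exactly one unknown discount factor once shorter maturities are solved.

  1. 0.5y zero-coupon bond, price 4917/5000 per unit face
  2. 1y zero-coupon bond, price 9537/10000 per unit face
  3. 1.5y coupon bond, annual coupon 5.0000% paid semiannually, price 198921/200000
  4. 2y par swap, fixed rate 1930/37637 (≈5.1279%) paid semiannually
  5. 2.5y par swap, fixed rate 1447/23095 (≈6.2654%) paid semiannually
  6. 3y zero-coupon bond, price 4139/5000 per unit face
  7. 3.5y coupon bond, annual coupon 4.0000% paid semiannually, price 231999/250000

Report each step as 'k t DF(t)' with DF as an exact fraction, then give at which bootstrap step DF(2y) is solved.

step 1 [0.5y] zero: DF = P = 4917/5000 ≈ 0.983400
step 2 [1y] zero: DF = P = 9537/10000 ≈ 0.953700
step 3 [1.5y] bond c/2=1/40: DF=(198921/200000 − 1/40·(0.983400+0.953700))/(1+1/40) = 9231/10000 ≈ 0.923100
step 4 [2y] swap r/2=965/37637: DF=(1 − 965/37637·(0.983400+0.953700+0.923100))/(1+965/37637) = 1807/2000 ≈ 0.903500
step 5 [2.5y] swap r/2=1447/46190: DF=(1 − 1447/46190·(0.983400+0.953700+0.923100+0.903500))/(1+1447/46190) = 8553/10000 ≈ 0.855300
step 6 [3y] zero: DF = P = 4139/5000 ≈ 0.827800
step 7 [3.5y] bond c/2=1/50: DF=(231999/250000 − 1/50·(0.983400+0.953700+0.923100+0.903500+0.855300+0.827800))/(1+1/50) = 803/1000 ≈ 0.803000

1 1/2 4917/5000
2 1 9537/10000
3 3/2 9231/10000
4 2 1807/2000
5 5/2 8553/10000
6 3 4139/5000
7 7/2 803/1000
DF(2y) is solved at step 4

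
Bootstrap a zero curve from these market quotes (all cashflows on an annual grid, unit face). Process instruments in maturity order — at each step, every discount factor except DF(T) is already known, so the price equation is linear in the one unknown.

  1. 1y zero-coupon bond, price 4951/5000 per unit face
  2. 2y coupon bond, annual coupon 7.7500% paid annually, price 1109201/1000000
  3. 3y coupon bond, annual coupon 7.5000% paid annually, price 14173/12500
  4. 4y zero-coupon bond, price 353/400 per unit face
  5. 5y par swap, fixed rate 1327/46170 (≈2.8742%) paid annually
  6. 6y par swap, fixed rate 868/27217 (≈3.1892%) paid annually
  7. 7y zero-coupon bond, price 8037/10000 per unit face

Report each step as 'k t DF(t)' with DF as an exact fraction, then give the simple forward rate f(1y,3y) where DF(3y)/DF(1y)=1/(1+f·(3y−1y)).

1 1 4951/5000
2 2 4791/5000
3 3 2297/2500
4 4 353/400
5 5 8673/10000
6 6 1033/1250
7 7 8037/10000
f(1y,3y) = ((4951/5000)/(2297/2500) − 1)/(2) = 357/9188 ≈ 3.8855%

step 1 [1y] zero: DF = P = 4951/5000 ≈ 0.990200
step 2 [2y] bond c/1=31/400: DF=(1109201/1000000 − 31/400·(0.990200))/(1+31/400) = 4791/5000 ≈ 0.958200
step 3 [3y] bond c/1=3/40: DF=(14173/12500 − 3/40·(0.990200+0.958200))/(1+3/40) = 2297/2500 ≈ 0.918800
step 4 [4y] zero: DF = P = 353/400 ≈ 0.882500
step 5 [5y] swap r/1=1327/46170: DF=(1 − 1327/46170·(0.990200+0.958200+0.918800+0.882500))/(1+1327/46170) = 8673/10000 ≈ 0.867300
step 6 [6y] swap r/1=868/27217: DF=(1 − 868/27217·(0.990200+0.958200+0.918800+0.882500+0.867300))/(1+868/27217) = 1033/1250 ≈ 0.826400
step 7 [7y] zero: DF = P = 8037/10000 ≈ 0.803700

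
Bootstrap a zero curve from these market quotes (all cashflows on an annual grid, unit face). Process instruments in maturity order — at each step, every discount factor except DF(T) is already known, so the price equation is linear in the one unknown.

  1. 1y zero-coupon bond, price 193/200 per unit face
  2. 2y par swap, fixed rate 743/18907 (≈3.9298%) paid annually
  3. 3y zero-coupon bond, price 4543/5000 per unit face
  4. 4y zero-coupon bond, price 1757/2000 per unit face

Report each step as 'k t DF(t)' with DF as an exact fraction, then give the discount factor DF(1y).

1 1 193/200
2 2 9257/10000
3 3 4543/5000
4 4 1757/2000
DF(1y) = 193/200 ≈ 0.965000

step 1 [1y] zero: DF = P = 193/200 ≈ 0.965000
step 2 [2y] swap r/1=743/18907: DF=(1 − 743/18907·(0.965000))/(1+743/18907) = 9257/10000 ≈ 0.925700
step 3 [3y] zero: DF = P = 4543/5000 ≈ 0.908600
step 4 [4y] zero: DF = P = 1757/2000 ≈ 0.878500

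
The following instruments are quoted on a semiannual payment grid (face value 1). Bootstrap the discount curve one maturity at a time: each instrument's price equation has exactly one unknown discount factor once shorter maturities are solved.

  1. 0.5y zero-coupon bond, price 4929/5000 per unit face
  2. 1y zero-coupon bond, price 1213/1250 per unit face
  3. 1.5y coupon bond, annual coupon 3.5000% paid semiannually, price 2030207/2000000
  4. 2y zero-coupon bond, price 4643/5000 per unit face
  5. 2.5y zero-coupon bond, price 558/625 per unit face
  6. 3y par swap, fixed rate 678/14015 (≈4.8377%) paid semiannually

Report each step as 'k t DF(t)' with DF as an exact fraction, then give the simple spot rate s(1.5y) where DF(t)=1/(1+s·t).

step 1 [0.5y] zero: DF = P = 4929/5000 ≈ 0.985800
step 2 [1y] zero: DF = P = 1213/1250 ≈ 0.970400
step 3 [1.5y] bond c/2=7/400: DF=(2030207/2000000 − 7/400·(0.985800+0.970400))/(1+7/400) = 241/250 ≈ 0.964000
step 4 [2y] zero: DF = P = 4643/5000 ≈ 0.928600
step 5 [2.5y] zero: DF = P = 558/625 ≈ 0.892800
step 6 [3y] swap r/2=339/14015: DF=(1 − 339/14015·(0.985800+0.970400+0.964000+0.928600+0.892800))/(1+339/14015) = 2161/2500 ≈ 0.864400

1 1/2 4929/5000
2 1 1213/1250
3 3/2 241/250
4 2 4643/5000
5 5/2 558/625
6 3 2161/2500
s(1.5y) = (1/(241/250) − 1)/(3/2) = 6/241 ≈ 2.4896%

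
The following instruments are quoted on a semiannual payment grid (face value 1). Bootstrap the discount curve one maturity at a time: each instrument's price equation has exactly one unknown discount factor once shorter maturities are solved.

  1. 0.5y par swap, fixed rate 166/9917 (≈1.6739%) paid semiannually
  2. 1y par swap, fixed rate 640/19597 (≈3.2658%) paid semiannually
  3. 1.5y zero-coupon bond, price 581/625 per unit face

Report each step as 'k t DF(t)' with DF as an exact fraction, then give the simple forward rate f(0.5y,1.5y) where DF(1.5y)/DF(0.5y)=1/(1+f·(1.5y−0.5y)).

1 1/2 9917/10000
2 1 121/125
3 3/2 581/625
f(0.5y,1.5y) = ((9917/10000)/(581/625) − 1)/(1) = 621/9296 ≈ 6.6803%

step 1 [0.5y] swap r/2=83/9917: DF=(1 − 83/9917·(0))/(1+83/9917) = 9917/10000 ≈ 0.991700
step 2 [1y] swap r/2=320/19597: DF=(1 − 320/19597·(0.991700))/(1+320/19597) = 121/125 ≈ 0.968000
step 3 [1.5y] zero: DF = P = 581/625 ≈ 0.929600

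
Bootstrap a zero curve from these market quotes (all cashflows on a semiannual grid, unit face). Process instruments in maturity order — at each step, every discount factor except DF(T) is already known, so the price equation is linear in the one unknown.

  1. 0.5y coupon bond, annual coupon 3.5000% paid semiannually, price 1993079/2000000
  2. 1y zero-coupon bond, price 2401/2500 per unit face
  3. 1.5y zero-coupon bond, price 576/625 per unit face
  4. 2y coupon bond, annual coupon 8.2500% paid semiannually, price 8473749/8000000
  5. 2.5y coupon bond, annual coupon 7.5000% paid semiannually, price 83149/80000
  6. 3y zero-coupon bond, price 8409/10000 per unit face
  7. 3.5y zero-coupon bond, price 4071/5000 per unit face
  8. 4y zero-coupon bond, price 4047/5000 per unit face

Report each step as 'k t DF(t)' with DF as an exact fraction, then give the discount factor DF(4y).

step 1 [0.5y] bond c/2=7/400: DF=(1993079/2000000 − 7/400·(0))/(1+7/400) = 4897/5000 ≈ 0.979400
step 2 [1y] zero: DF = P = 2401/2500 ≈ 0.960400
step 3 [1.5y] zero: DF = P = 576/625 ≈ 0.921600
step 4 [2y] bond c/2=33/800: DF=(8473749/8000000 − 33/800·(0.979400+0.960400+0.921600))/(1+33/800) = 9039/10000 ≈ 0.903900
step 5 [2.5y] bond c/2=3/80: DF=(83149/80000 − 3/80·(0.979400+0.960400+0.921600+0.903900))/(1+3/80) = 8657/10000 ≈ 0.865700
step 6 [3y] zero: DF = P = 8409/10000 ≈ 0.840900
step 7 [3.5y] zero: DF = P = 4071/5000 ≈ 0.814200
step 8 [4y] zero: DF = P = 4047/5000 ≈ 0.809400

1 1/2 4897/5000
2 1 2401/2500
3 3/2 576/625
4 2 9039/10000
5 5/2 8657/10000
6 3 8409/10000
7 7/2 4071/5000
8 4 4047/5000
DF(4y) = 4047/5000 ≈ 0.809400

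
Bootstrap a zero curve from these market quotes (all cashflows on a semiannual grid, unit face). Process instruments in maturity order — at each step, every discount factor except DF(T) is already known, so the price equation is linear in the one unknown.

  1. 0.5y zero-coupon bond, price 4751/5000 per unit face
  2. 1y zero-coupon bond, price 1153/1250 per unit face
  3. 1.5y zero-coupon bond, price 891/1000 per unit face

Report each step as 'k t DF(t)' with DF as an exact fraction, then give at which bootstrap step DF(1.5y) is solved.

1 1/2 4751/5000
2 1 1153/1250
3 3/2 891/1000
DF(1.5y) is solved at step 3

step 1 [0.5y] zero: DF = P = 4751/5000 ≈ 0.950200
step 2 [1y] zero: DF = P = 1153/1250 ≈ 0.922400
step 3 [1.5y] zero: DF = P = 891/1000 ≈ 0.891000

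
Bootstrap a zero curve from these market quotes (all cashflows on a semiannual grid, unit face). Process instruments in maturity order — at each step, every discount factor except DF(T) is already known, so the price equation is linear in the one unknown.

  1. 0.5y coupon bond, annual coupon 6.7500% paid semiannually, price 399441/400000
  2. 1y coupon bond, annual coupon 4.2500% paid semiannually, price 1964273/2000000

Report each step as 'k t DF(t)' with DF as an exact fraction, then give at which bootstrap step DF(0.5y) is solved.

1 1/2 483/500
2 1 1177/1250
DF(0.5y) is solved at step 1

step 1 [0.5y] bond c/2=27/800: DF=(399441/400000 − 27/800·(0))/(1+27/800) = 483/500 ≈ 0.966000
step 2 [1y] bond c/2=17/800: DF=(1964273/2000000 − 17/800·(0.966000))/(1+17/800) = 1177/1250 ≈ 0.941600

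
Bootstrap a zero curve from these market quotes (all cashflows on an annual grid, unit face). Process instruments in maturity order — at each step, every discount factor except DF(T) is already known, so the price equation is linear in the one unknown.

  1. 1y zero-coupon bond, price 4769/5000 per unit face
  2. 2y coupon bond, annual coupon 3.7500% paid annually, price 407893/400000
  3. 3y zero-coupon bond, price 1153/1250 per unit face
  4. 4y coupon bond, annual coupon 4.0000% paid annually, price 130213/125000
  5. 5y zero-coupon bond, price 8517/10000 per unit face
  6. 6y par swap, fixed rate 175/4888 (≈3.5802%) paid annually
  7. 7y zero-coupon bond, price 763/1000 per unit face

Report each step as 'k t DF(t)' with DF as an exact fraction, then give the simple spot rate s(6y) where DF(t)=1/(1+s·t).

1 1 4769/5000
2 2 2371/2500
3 3 1153/1250
4 4 893/1000
5 5 8517/10000
6 6 323/400
7 7 763/1000
s(6y) = (1/(323/400) − 1)/(6) = 77/1938 ≈ 3.9732%

step 1 [1y] zero: DF = P = 4769/5000 ≈ 0.953800
step 2 [2y] bond c/1=3/80: DF=(407893/400000 − 3/80·(0.953800))/(1+3/80) = 2371/2500 ≈ 0.948400
step 3 [3y] zero: DF = P = 1153/1250 ≈ 0.922400
step 4 [4y] bond c/1=1/25: DF=(130213/125000 − 1/25·(0.953800+0.948400+0.922400))/(1+1/25) = 893/1000 ≈ 0.893000
step 5 [5y] zero: DF = P = 8517/10000 ≈ 0.851700
step 6 [6y] swap r/1=175/4888: DF=(1 − 175/4888·(0.953800+0.948400+0.922400+0.893000+0.851700))/(1+175/4888) = 323/400 ≈ 0.807500
step 7 [7y] zero: DF = P = 763/1000 ≈ 0.763000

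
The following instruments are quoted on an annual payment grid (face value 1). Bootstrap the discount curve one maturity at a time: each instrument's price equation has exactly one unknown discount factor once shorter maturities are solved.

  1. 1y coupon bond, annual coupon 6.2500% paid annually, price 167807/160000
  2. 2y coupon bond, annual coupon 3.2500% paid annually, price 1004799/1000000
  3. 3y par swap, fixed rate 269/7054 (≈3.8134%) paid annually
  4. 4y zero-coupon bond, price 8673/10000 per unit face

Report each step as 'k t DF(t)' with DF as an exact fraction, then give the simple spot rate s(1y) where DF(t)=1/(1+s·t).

step 1 [1y] bond c/1=1/16: DF=(167807/160000 − 1/16·(0))/(1+1/16) = 9871/10000 ≈ 0.987100
step 2 [2y] bond c/1=13/400: DF=(1004799/1000000 − 13/400·(0.987100))/(1+13/400) = 9421/10000 ≈ 0.942100
step 3 [3y] swap r/1=269/7054: DF=(1 − 269/7054·(0.987100+0.942100))/(1+269/7054) = 2231/2500 ≈ 0.892400
step 4 [4y] zero: DF = P = 8673/10000 ≈ 0.867300

1 1 9871/10000
2 2 9421/10000
3 3 2231/2500
4 4 8673/10000
s(1y) = (1/(9871/10000) − 1)/(1) = 129/9871 ≈ 1.3069%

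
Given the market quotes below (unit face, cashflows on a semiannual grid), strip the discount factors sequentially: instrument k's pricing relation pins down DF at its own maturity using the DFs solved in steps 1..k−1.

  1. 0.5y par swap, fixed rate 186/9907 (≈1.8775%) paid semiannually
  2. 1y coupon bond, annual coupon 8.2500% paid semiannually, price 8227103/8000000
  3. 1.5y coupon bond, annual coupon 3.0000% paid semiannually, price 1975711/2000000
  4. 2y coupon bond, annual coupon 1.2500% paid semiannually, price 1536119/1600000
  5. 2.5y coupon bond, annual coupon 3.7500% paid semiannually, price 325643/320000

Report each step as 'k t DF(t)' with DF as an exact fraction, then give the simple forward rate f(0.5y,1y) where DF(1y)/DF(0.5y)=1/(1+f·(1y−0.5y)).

1 1/2 9907/10000
2 1 2371/2500
3 3/2 4723/5000
4 2 4681/5000
5 5/2 4643/5000
f(0.5y,1y) = ((9907/10000)/(2371/2500) − 1)/(1/2) = 423/4742 ≈ 8.9203%

step 1 [0.5y] swap r/2=93/9907: DF=(1 − 93/9907·(0))/(1+93/9907) = 9907/10000 ≈ 0.990700
step 2 [1y] bond c/2=33/800: DF=(8227103/8000000 − 33/800·(0.990700))/(1+33/800) = 2371/2500 ≈ 0.948400
step 3 [1.5y] bond c/2=3/200: DF=(1975711/2000000 − 3/200·(0.990700+0.948400))/(1+3/200) = 4723/5000 ≈ 0.944600
step 4 [2y] bond c/2=1/160: DF=(1536119/1600000 − 1/160·(0.990700+0.948400+0.944600))/(1+1/160) = 4681/5000 ≈ 0.936200
step 5 [2.5y] bond c/2=3/160: DF=(325643/320000 − 3/160·(0.990700+0.948400+0.944600+0.936200))/(1+3/160) = 4643/5000 ≈ 0.928600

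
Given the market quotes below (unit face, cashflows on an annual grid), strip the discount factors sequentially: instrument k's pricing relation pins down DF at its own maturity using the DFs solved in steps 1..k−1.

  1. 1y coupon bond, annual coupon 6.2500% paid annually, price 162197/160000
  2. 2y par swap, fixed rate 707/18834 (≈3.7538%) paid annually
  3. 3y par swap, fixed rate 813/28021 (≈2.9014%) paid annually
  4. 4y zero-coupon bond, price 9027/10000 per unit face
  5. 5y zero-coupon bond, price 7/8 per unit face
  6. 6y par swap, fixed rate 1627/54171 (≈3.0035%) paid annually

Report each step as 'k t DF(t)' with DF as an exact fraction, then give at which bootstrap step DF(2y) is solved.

step 1 [1y] bond c/1=1/16: DF=(162197/160000 − 1/16·(0))/(1+1/16) = 9541/10000 ≈ 0.954100
step 2 [2y] swap r/1=707/18834: DF=(1 − 707/18834·(0.954100))/(1+707/18834) = 9293/10000 ≈ 0.929300
step 3 [3y] swap r/1=813/28021: DF=(1 − 813/28021·(0.954100+0.929300))/(1+813/28021) = 9187/10000 ≈ 0.918700
step 4 [4y] zero: DF = P = 9027/10000 ≈ 0.902700
step 5 [5y] zero: DF = P = 7/8 ≈ 0.875000
step 6 [6y] swap r/1=1627/54171: DF=(1 − 1627/54171·(0.954100+0.929300+0.918700+0.902700+0.875000))/(1+1627/54171) = 8373/10000 ≈ 0.837300

1 1 9541/10000
2 2 9293/10000
3 3 9187/10000
4 4 9027/10000
5 5 7/8
6 6 8373/10000
DF(2y) is solved at step 2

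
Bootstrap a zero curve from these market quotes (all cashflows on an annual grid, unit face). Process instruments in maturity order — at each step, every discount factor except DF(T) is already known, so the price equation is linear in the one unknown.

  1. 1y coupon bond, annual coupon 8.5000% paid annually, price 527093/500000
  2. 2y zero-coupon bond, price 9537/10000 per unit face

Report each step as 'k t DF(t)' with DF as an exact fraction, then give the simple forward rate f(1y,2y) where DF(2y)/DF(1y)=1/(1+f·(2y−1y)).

1 1 2429/2500
2 2 9537/10000
f(1y,2y) = ((2429/2500)/(9537/10000) − 1)/(1) = 179/9537 ≈ 1.8769%

step 1 [1y] bond c/1=17/200: DF=(527093/500000 − 17/200·(0))/(1+17/200) = 2429/2500 ≈ 0.971600
step 2 [2y] zero: DF = P = 9537/10000 ≈ 0.953700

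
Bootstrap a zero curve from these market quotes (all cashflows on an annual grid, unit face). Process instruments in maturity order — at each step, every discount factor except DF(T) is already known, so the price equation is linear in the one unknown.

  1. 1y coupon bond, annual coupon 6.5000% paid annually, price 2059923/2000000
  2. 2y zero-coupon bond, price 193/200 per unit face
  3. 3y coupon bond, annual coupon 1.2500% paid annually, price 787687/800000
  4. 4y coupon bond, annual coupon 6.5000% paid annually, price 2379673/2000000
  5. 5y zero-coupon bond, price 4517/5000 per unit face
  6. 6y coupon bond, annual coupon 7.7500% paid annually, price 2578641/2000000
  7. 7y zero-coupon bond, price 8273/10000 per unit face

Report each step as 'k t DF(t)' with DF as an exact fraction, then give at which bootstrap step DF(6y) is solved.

1 1 9671/10000
2 2 193/200
3 3 4743/5000
4 4 4707/5000
5 5 4517/5000
6 6 8567/10000
7 7 8273/10000
DF(6y) is solved at step 6

step 1 [1y] bond c/1=13/200: DF=(2059923/2000000 − 13/200·(0))/(1+13/200) = 9671/10000 ≈ 0.967100
step 2 [2y] zero: DF = P = 193/200 ≈ 0.965000
step 3 [3y] bond c/1=1/80: DF=(787687/800000 − 1/80·(0.967100+0.965000))/(1+1/80) = 4743/5000 ≈ 0.948600
step 4 [4y] bond c/1=13/200: DF=(2379673/2000000 − 13/200·(0.967100+0.965000+0.948600))/(1+13/200) = 4707/5000 ≈ 0.941400
step 5 [5y] zero: DF = P = 4517/5000 ≈ 0.903400
step 6 [6y] bond c/1=31/400: DF=(2578641/2000000 − 31/400·(0.967100+0.965000+0.948600+0.941400+0.903400))/(1+31/400) = 8567/10000 ≈ 0.856700
step 7 [7y] zero: DF = P = 8273/10000 ≈ 0.827300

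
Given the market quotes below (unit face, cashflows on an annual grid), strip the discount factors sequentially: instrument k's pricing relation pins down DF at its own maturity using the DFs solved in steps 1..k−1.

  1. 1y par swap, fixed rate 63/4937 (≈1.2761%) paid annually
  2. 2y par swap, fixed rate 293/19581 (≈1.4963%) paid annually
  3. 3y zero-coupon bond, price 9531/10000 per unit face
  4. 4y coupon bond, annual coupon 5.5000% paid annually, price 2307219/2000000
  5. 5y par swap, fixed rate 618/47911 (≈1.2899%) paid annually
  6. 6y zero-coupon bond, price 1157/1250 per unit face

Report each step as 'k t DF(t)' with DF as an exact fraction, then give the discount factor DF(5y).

1 1 4937/5000
2 2 9707/10000
3 3 9531/10000
4 4 9417/10000
5 5 4691/5000
6 6 1157/1250
DF(5y) = 4691/5000 ≈ 0.938200

step 1 [1y] swap r/1=63/4937: DF=(1 − 63/4937·(0))/(1+63/4937) = 4937/5000 ≈ 0.987400
step 2 [2y] swap r/1=293/19581: DF=(1 − 293/19581·(0.987400))/(1+293/19581) = 9707/10000 ≈ 0.970700
step 3 [3y] zero: DF = P = 9531/10000 ≈ 0.953100
step 4 [4y] bond c/1=11/200: DF=(2307219/2000000 − 11/200·(0.987400+0.970700+0.953100))/(1+11/200) = 9417/10000 ≈ 0.941700
step 5 [5y] swap r/1=618/47911: DF=(1 − 618/47911·(0.987400+0.970700+0.953100+0.941700))/(1+618/47911) = 4691/5000 ≈ 0.938200
step 6 [6y] zero: DF = P = 1157/1250 ≈ 0.925600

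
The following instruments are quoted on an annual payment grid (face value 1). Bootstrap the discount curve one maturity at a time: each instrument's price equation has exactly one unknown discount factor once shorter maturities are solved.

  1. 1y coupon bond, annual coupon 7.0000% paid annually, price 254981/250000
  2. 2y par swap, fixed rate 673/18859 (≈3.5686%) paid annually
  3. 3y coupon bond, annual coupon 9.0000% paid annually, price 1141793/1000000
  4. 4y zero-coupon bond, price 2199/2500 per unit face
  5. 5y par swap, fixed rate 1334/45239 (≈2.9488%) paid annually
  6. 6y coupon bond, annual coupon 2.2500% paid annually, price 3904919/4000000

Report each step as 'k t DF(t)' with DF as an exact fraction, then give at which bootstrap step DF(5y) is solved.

1 1 2383/2500
2 2 9327/10000
3 3 4459/5000
4 4 2199/2500
5 5 4333/5000
6 6 1069/1250
DF(5y) is solved at step 5

step 1 [1y] bond c/1=7/100: DF=(254981/250000 − 7/100·(0))/(1+7/100) = 2383/2500 ≈ 0.953200
step 2 [2y] swap r/1=673/18859: DF=(1 − 673/18859·(0.953200))/(1+673/18859) = 9327/10000 ≈ 0.932700
step 3 [3y] bond c/1=9/100: DF=(1141793/1000000 − 9/100·(0.953200+0.932700))/(1+9/100) = 4459/5000 ≈ 0.891800
step 4 [4y] zero: DF = P = 2199/2500 ≈ 0.879600
step 5 [5y] swap r/1=1334/45239: DF=(1 − 1334/45239·(0.953200+0.932700+0.891800+0.879600))/(1+1334/45239) = 4333/5000 ≈ 0.866600
step 6 [6y] bond c/1=9/400: DF=(3904919/4000000 − 9/400·(0.953200+0.932700+0.891800+0.879600+0.866600))/(1+9/400) = 1069/1250 ≈ 0.855200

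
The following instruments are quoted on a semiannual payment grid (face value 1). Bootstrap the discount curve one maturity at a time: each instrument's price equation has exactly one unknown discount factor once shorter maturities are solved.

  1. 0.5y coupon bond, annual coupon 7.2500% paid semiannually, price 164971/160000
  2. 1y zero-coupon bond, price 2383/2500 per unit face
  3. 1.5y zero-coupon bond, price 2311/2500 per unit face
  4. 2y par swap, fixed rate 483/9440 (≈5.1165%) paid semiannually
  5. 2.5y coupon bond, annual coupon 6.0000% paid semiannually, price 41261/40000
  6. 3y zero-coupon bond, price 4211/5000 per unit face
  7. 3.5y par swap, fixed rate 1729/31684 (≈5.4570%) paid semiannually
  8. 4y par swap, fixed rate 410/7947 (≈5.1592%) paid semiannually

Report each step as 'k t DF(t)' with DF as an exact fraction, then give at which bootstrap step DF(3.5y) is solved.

1 1/2 199/200
2 1 2383/2500
3 3/2 2311/2500
4 2 4517/5000
5 5/2 1783/2000
6 3 4211/5000
7 7/2 8271/10000
8 4 1631/2000
DF(3.5y) is solved at step 7

step 1 [0.5y] bond c/2=29/800: DF=(164971/160000 − 29/800·(0))/(1+29/800) = 199/200 ≈ 0.995000
step 2 [1y] zero: DF = P = 2383/2500 ≈ 0.953200
step 3 [1.5y] zero: DF = P = 2311/2500 ≈ 0.924400
step 4 [2y] swap r/2=483/18880: DF=(1 − 483/18880·(0.995000+0.953200+0.924400))/(1+483/18880) = 4517/5000 ≈ 0.903400
step 5 [2.5y] bond c/2=3/100: DF=(41261/40000 − 3/100·(0.995000+0.953200+0.924400+0.903400))/(1+3/100) = 1783/2000 ≈ 0.891500
step 6 [3y] zero: DF = P = 4211/5000 ≈ 0.842200
step 7 [3.5y] swap r/2=1729/63368: DF=(1 − 1729/63368·(0.995000+0.953200+0.924400+0.903400+0.891500+0.842200))/(1+1729/63368) = 8271/10000 ≈ 0.827100
step 8 [4y] swap r/2=205/7947: DF=(1 − 205/7947·(0.995000+0.953200+0.924400+0.903400+0.891500+0.842200+0.827100))/(1+205/7947) = 1631/2000 ≈ 0.815500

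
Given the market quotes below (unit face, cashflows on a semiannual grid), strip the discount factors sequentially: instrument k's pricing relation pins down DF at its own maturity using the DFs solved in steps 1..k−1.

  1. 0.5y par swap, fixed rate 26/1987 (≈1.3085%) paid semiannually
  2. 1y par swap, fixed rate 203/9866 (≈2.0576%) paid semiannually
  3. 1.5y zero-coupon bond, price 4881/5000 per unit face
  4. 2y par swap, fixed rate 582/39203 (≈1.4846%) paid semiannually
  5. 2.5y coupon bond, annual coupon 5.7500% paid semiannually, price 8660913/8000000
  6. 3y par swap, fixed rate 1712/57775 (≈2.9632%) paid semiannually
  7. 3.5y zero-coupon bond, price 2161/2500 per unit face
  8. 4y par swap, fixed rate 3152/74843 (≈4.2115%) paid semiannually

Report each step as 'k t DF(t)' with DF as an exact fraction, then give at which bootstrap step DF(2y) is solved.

step 1 [0.5y] swap r/2=13/1987: DF=(1 − 13/1987·(0))/(1+13/1987) = 1987/2000 ≈ 0.993500
step 2 [1y] swap r/2=203/19732: DF=(1 − 203/19732·(0.993500))/(1+203/19732) = 9797/10000 ≈ 0.979700
step 3 [1.5y] zero: DF = P = 4881/5000 ≈ 0.976200
step 4 [2y] swap r/2=291/39203: DF=(1 − 291/39203·(0.993500+0.979700+0.976200))/(1+291/39203) = 9709/10000 ≈ 0.970900
step 5 [2.5y] bond c/2=23/800: DF=(8660913/8000000 − 23/800·(0.993500+0.979700+0.976200+0.970900))/(1+23/800) = 2357/2500 ≈ 0.942800
step 6 [3y] swap r/2=856/57775: DF=(1 − 856/57775·(0.993500+0.979700+0.976200+0.970900+0.942800))/(1+856/57775) = 1143/1250 ≈ 0.914400
step 7 [3.5y] zero: DF = P = 2161/2500 ≈ 0.864400
step 8 [4y] swap r/2=1576/74843: DF=(1 − 1576/74843·(0.993500+0.979700+0.976200+0.970900+0.942800+0.914400+0.864400))/(1+1576/74843) = 1053/1250 ≈ 0.842400

1 1/2 1987/2000
2 1 9797/10000
3 3/2 4881/5000
4 2 9709/10000
5 5/2 2357/2500
6 3 1143/1250
7 7/2 2161/2500
8 4 1053/1250
DF(2y) is solved at step 4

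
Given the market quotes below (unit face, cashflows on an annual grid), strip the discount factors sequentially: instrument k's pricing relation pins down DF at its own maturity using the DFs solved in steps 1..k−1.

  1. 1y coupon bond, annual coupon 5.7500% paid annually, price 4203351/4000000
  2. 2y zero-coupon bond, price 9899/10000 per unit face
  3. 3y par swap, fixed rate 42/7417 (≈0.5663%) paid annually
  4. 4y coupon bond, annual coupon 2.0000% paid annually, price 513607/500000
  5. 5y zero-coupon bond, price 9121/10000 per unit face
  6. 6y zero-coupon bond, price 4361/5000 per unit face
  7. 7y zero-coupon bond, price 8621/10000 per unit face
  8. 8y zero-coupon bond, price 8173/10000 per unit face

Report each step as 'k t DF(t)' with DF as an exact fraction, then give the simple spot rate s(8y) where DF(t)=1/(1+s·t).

1 1 9937/10000
2 2 9899/10000
3 3 1229/1250
4 4 9489/10000
5 5 9121/10000
6 6 4361/5000
7 7 8621/10000
8 8 8173/10000
s(8y) = (1/(8173/10000) − 1)/(8) = 1827/65384 ≈ 2.7943%

step 1 [1y] bond c/1=23/400: DF=(4203351/4000000 − 23/400·(0))/(1+23/400) = 9937/10000 ≈ 0.993700
step 2 [2y] zero: DF = P = 9899/10000 ≈ 0.989900
step 3 [3y] swap r/1=42/7417: DF=(1 − 42/7417·(0.993700+0.989900))/(1+42/7417) = 1229/1250 ≈ 0.983200
step 4 [4y] bond c/1=1/50: DF=(513607/500000 − 1/50·(0.993700+0.989900+0.983200))/(1+1/50) = 9489/10000 ≈ 0.948900
step 5 [5y] zero: DF = P = 9121/10000 ≈ 0.912100
step 6 [6y] zero: DF = P = 4361/5000 ≈ 0.872200
step 7 [7y] zero: DF = P = 8621/10000 ≈ 0.862100
step 8 [8y] zero: DF = P = 8173/10000 ≈ 0.817300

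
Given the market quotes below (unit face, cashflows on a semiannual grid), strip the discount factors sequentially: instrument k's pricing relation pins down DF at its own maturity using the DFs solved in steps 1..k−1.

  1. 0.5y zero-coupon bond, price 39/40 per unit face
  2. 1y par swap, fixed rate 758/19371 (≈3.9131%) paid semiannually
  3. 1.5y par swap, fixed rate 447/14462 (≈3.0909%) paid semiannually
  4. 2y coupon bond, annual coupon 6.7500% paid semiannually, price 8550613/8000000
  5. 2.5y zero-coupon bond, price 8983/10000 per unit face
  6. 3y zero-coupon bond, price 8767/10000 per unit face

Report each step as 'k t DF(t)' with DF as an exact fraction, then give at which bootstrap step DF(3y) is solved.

1 1/2 39/40
2 1 9621/10000
3 3/2 9553/10000
4 2 1879/2000
5 5/2 8983/10000
6 3 8767/10000
DF(3y) is solved at step 6

step 1 [0.5y] zero: DF = P = 39/40 ≈ 0.975000
step 2 [1y] swap r/2=379/19371: DF=(1 − 379/19371·(0.975000))/(1+379/19371) = 9621/10000 ≈ 0.962100
step 3 [1.5y] swap r/2=447/28924: DF=(1 − 447/28924·(0.975000+0.962100))/(1+447/28924) = 9553/10000 ≈ 0.955300
step 4 [2y] bond c/2=27/800: DF=(8550613/8000000 − 27/800·(0.975000+0.962100+0.955300))/(1+27/800) = 1879/2000 ≈ 0.939500
step 5 [2.5y] zero: DF = P = 8983/10000 ≈ 0.898300
step 6 [3y] zero: DF = P = 8767/10000 ≈ 0.876700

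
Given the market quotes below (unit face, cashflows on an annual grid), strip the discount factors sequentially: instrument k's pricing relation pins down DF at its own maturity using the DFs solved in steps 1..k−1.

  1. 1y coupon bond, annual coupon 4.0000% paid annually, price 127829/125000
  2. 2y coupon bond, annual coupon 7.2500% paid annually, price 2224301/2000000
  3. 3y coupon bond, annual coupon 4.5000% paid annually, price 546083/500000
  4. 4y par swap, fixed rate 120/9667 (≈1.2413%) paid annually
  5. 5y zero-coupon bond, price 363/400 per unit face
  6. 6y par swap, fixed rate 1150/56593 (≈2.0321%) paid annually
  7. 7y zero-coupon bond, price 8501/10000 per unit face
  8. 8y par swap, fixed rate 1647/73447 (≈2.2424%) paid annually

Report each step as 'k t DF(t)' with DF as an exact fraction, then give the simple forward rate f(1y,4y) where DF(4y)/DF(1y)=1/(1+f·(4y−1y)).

1 1 9833/10000
2 2 1941/2000
3 3 961/1000
4 4 119/125
5 5 363/400
6 6 177/200
7 7 8501/10000
8 8 8353/10000
f(1y,4y) = ((9833/10000)/(119/125) − 1)/(3) = 313/28560 ≈ 1.0959%

step 1 [1y] bond c/1=1/25: DF=(127829/125000 − 1/25·(0))/(1+1/25) = 9833/10000 ≈ 0.983300
step 2 [2y] bond c/1=29/400: DF=(2224301/2000000 − 29/400·(0.983300))/(1+29/400) = 1941/2000 ≈ 0.970500
step 3 [3y] bond c/1=9/200: DF=(546083/500000 − 9/200·(0.983300+0.970500))/(1+9/200) = 961/1000 ≈ 0.961000
step 4 [4y] swap r/1=120/9667: DF=(1 − 120/9667·(0.983300+0.970500+0.961000))/(1+120/9667) = 119/125 ≈ 0.952000
step 5 [5y] zero: DF = P = 363/400 ≈ 0.907500
step 6 [6y] swap r/1=1150/56593: DF=(1 − 1150/56593·(0.983300+0.970500+0.961000+0.952000+0.907500))/(1+1150/56593) = 177/200 ≈ 0.885000
step 7 [7y] zero: DF = P = 8501/10000 ≈ 0.850100
step 8 [8y] swap r/1=1647/73447: DF=(1 − 1647/73447·(0.983300+0.970500+0.961000+0.952000+0.907500+0.885000+0.850100))/(1+1647/73447) = 8353/10000 ≈ 0.835300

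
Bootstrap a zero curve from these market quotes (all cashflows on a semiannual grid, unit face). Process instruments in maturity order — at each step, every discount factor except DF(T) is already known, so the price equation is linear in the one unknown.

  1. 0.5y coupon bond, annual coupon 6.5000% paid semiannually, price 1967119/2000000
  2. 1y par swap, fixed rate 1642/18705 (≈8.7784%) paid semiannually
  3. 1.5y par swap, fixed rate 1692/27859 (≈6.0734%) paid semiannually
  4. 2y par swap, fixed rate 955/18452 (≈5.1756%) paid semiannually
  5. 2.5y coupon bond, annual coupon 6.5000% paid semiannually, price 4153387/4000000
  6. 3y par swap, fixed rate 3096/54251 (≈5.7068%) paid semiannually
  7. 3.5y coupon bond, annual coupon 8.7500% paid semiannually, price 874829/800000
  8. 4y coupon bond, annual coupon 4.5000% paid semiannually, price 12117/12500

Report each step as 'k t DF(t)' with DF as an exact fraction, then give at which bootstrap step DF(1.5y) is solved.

1 1/2 4763/5000
2 1 9179/10000
3 3/2 4577/5000
4 2 1809/2000
5 5/2 1779/2000
6 3 2113/2500
7 7/2 8203/10000
8 4 4053/5000
DF(1.5y) is solved at step 3

step 1 [0.5y] bond c/2=13/400: DF=(1967119/2000000 − 13/400·(0))/(1+13/400) = 4763/5000 ≈ 0.952600
step 2 [1y] swap r/2=821/18705: DF=(1 − 821/18705·(0.952600))/(1+821/18705) = 9179/10000 ≈ 0.917900
step 3 [1.5y] swap r/2=846/27859: DF=(1 − 846/27859·(0.952600+0.917900))/(1+846/27859) = 4577/5000 ≈ 0.915400
step 4 [2y] swap r/2=955/36904: DF=(1 − 955/36904·(0.952600+0.917900+0.915400))/(1+955/36904) = 1809/2000 ≈ 0.904500
step 5 [2.5y] bond c/2=13/400: DF=(4153387/4000000 − 13/400·(0.952600+0.917900+0.915400+0.904500))/(1+13/400) = 1779/2000 ≈ 0.889500
step 6 [3y] swap r/2=1548/54251: DF=(1 − 1548/54251·(0.952600+0.917900+0.915400+0.904500+0.889500))/(1+1548/54251) = 2113/2500 ≈ 0.845200
step 7 [3.5y] bond c/2=7/160: DF=(874829/800000 − 7/160·(0.952600+0.917900+0.915400+0.904500+0.889500+0.845200))/(1+7/160) = 8203/10000 ≈ 0.820300
step 8 [4y] bond c/2=9/400: DF=(12117/12500 − 9/400·(0.952600+0.917900+0.915400+0.904500+0.889500+0.845200+0.820300))/(1+9/400) = 4053/5000 ≈ 0.810600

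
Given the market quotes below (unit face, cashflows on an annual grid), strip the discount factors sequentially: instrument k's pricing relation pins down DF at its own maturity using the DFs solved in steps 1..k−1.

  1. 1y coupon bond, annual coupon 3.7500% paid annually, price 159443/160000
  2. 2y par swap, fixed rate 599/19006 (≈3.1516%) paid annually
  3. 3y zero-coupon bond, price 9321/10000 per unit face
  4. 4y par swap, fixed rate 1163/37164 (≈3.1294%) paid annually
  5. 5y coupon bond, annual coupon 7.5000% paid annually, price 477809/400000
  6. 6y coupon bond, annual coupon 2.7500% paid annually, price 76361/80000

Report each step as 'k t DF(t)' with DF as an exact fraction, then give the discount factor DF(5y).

step 1 [1y] bond c/1=3/80: DF=(159443/160000 − 3/80·(0))/(1+3/80) = 1921/2000 ≈ 0.960500
step 2 [2y] swap r/1=599/19006: DF=(1 − 599/19006·(0.960500))/(1+599/19006) = 9401/10000 ≈ 0.940100
step 3 [3y] zero: DF = P = 9321/10000 ≈ 0.932100
step 4 [4y] swap r/1=1163/37164: DF=(1 − 1163/37164·(0.960500+0.940100+0.932100))/(1+1163/37164) = 8837/10000 ≈ 0.883700
step 5 [5y] bond c/1=3/40: DF=(477809/400000 − 3/40·(0.960500+0.940100+0.932100+0.883700))/(1+3/40) = 8519/10000 ≈ 0.851900
step 6 [6y] bond c/1=11/400: DF=(76361/80000 − 11/400·(0.960500+0.940100+0.932100+0.883700+0.851900))/(1+11/400) = 8067/10000 ≈ 0.806700

1 1 1921/2000
2 2 9401/10000
3 3 9321/10000
4 4 8837/10000
5 5 8519/10000
6 6 8067/10000
DF(5y) = 8519/10000 ≈ 0.851900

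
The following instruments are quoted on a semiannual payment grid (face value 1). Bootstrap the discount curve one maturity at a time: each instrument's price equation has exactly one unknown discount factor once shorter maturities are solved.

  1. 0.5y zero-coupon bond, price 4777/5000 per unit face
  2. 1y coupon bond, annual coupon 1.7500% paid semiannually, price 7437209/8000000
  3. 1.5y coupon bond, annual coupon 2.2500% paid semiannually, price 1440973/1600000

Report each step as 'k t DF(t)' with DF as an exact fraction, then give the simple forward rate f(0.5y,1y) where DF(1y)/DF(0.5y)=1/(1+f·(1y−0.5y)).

step 1 [0.5y] zero: DF = P = 4777/5000 ≈ 0.955400
step 2 [1y] bond c/2=7/800: DF=(7437209/8000000 − 7/800·(0.955400))/(1+7/800) = 9133/10000 ≈ 0.913300
step 3 [1.5y] bond c/2=9/800: DF=(1440973/1600000 − 9/800·(0.955400+0.913300))/(1+9/800) = 4349/5000 ≈ 0.869800

1 1/2 4777/5000
2 1 9133/10000
3 3/2 4349/5000
f(0.5y,1y) = ((4777/5000)/(9133/10000) − 1)/(1/2) = 842/9133 ≈ 9.2193%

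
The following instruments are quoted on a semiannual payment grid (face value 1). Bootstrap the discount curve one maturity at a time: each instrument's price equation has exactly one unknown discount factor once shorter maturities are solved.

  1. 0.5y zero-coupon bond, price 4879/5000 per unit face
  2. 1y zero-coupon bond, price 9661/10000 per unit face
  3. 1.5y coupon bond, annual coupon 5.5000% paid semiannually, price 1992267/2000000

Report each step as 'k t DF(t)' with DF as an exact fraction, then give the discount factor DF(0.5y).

step 1 [0.5y] zero: DF = P = 4879/5000 ≈ 0.975800
step 2 [1y] zero: DF = P = 9661/10000 ≈ 0.966100
step 3 [1.5y] bond c/2=11/400: DF=(1992267/2000000 − 11/400·(0.975800+0.966100))/(1+11/400) = 367/400 ≈ 0.917500

1 1/2 4879/5000
2 1 9661/10000
3 3/2 367/400
DF(0.5y) = 4879/5000 ≈ 0.975800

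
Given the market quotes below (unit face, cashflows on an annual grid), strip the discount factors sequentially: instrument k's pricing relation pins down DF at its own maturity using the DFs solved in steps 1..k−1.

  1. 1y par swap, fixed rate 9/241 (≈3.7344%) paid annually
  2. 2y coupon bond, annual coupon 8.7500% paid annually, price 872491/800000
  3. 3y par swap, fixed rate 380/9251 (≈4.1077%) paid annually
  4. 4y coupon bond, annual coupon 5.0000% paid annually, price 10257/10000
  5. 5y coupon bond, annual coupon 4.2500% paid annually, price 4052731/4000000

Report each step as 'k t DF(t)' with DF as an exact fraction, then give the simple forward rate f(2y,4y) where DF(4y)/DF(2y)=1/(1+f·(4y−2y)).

1 1 241/250
2 2 9253/10000
3 3 443/500
4 4 8447/10000
5 5 8243/10000
f(2y,4y) = ((9253/10000)/(8447/10000) − 1)/(2) = 403/8447 ≈ 4.7709%

step 1 [1y] swap r/1=9/241: DF=(1 − 9/241·(0))/(1+9/241) = 241/250 ≈ 0.964000
step 2 [2y] bond c/1=7/80: DF=(872491/800000 − 7/80·(0.964000))/(1+7/80) = 9253/10000 ≈ 0.925300
step 3 [3y] swap r/1=380/9251: DF=(1 − 380/9251·(0.964000+0.925300))/(1+380/9251) = 443/500 ≈ 0.886000
step 4 [4y] bond c/1=1/20: DF=(10257/10000 − 1/20·(0.964000+0.925300+0.886000))/(1+1/20) = 8447/10000 ≈ 0.844700
step 5 [5y] bond c/1=17/400: DF=(4052731/4000000 − 17/400·(0.964000+0.925300+0.886000+0.844700))/(1+17/400) = 8243/10000 ≈ 0.824300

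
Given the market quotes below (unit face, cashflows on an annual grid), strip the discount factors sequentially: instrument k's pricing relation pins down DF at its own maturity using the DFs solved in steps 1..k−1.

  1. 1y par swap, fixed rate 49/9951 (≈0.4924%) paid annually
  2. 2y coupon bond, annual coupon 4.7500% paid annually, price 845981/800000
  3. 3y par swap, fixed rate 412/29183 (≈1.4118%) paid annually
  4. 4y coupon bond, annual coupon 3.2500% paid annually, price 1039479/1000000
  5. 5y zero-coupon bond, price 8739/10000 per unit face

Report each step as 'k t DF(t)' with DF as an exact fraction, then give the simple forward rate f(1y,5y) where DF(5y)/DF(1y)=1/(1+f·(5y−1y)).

step 1 [1y] swap r/1=49/9951: DF=(1 − 49/9951·(0))/(1+49/9951) = 9951/10000 ≈ 0.995100
step 2 [2y] bond c/1=19/400: DF=(845981/800000 − 19/400·(0.995100))/(1+19/400) = 2411/2500 ≈ 0.964400
step 3 [3y] swap r/1=412/29183: DF=(1 − 412/29183·(0.995100+0.964400))/(1+412/29183) = 2397/2500 ≈ 0.958800
step 4 [4y] bond c/1=13/400: DF=(1039479/1000000 − 13/400·(0.995100+0.964400+0.958800))/(1+13/400) = 9149/10000 ≈ 0.914900
step 5 [5y] zero: DF = P = 8739/10000 ≈ 0.873900

1 1 9951/10000
2 2 2411/2500
3 3 2397/2500
4 4 9149/10000
5 5 8739/10000
f(1y,5y) = ((9951/10000)/(8739/10000) − 1)/(4) = 101/2913 ≈ 3.4672%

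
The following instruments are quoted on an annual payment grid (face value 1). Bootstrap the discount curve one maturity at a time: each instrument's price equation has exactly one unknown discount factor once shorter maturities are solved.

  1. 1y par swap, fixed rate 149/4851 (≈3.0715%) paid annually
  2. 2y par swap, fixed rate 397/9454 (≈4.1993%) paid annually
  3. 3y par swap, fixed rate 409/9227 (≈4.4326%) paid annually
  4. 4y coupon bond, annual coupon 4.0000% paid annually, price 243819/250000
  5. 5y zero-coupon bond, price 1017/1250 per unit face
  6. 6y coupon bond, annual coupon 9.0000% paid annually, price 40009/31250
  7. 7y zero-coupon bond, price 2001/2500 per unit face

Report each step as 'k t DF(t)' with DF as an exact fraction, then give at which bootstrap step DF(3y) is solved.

1 1 4851/5000
2 2 4603/5000
3 3 8773/10000
4 4 8313/10000
5 5 1017/1250
6 6 4051/5000
7 7 2001/2500
DF(3y) is solved at step 3

step 1 [1y] swap r/1=149/4851: DF=(1 − 149/4851·(0))/(1+149/4851) = 4851/5000 ≈ 0.970200
step 2 [2y] swap r/1=397/9454: DF=(1 − 397/9454·(0.970200))/(1+397/9454) = 4603/5000 ≈ 0.920600
step 3 [3y] swap r/1=409/9227: DF=(1 − 409/9227·(0.970200+0.920600))/(1+409/9227) = 8773/10000 ≈ 0.877300
step 4 [4y] bond c/1=1/25: DF=(243819/250000 − 1/25·(0.970200+0.920600+0.877300))/(1+1/25) = 8313/10000 ≈ 0.831300
step 5 [5y] zero: DF = P = 1017/1250 ≈ 0.813600
step 6 [6y] bond c/1=9/100: DF=(40009/31250 − 9/100·(0.970200+0.920600+0.877300+0.831300+0.813600))/(1+9/100) = 4051/5000 ≈ 0.810200
step 7 [7y] zero: DF = P = 2001/2500 ≈ 0.800400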